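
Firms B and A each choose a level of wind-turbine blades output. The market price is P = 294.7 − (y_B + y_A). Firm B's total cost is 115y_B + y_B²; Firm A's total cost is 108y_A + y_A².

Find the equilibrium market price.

221.42

Firm B's profit: π = y_B(294.7 − (y_B + y_A)) − 115y_B − y_B².
∂π/∂y_B = 179.7 − 4y_B − y_A = 0, so y_B = 44.925 − 0.25y_A.
By the same steps for A: y_A = 46.675 − 0.25y_B.
Substituting the second reaction function into the first: y_B = 44.925 − 0.25(46.675 − 0.25y_B), which gives 0.9375y_B = 5321/160 ⇒ y_B = 5321/150.
Then y_A = 46.675 − 0.25·(5321/150) = 5671/150.
Equilibrium price: P = 294.7 − 73.28 = 221.42.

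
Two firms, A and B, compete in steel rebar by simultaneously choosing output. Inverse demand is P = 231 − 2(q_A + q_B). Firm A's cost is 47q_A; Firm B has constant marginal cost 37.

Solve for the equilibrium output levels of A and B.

Firm A's profit: π = q_A(231 − 2(q_A + q_B)) − 47q_A.
∂π/∂q_A = 184 − 4q_A − 2q_B = 0, so q_A = 46 − 0.5q_B.
By the same steps for B: q_B = 48.5 − 0.5q_A.
Plugging q_B into A's best response: q_A = 46 − 0.5(48.5 − 0.5q_A) ⇒ 0.75q_A = 21.75, so q_A = 29.
Then q_B = 48.5 − 0.5·29 = 34.

29, 34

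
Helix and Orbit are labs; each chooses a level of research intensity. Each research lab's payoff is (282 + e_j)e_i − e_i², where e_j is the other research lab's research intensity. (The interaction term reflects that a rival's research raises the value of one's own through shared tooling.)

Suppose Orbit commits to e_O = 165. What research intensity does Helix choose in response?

Helix's payoff is (282 + e_O)e_H − e_H².
∂π/∂e_H = 282 + e_O − 2e_H = 0, so e_H = 141 + 0.5e_O.
At e_O = 165: e_H = 141 + 0.5·165 = 223.5.

223.5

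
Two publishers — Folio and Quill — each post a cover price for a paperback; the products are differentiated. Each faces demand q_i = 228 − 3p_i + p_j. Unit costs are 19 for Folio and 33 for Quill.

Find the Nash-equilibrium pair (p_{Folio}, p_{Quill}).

Folio's profit: π = (p_{Folio} − 19)(228 − 3p_{Folio} + p_{Quill}).
∂π/∂p_{Folio} = 285 − 6p_{Folio} + p_{Quill} = 0 ⇒ p_{Folio} = 47.5 + (1/6)p_{Quill}.
Similarly p_{Quill} = 54.5 + (1/6)p_{Folio}.
Plugging p_{Quill} into Folio's best response: p_{Folio} = 47.5 + (1/6)(54.5 + (1/6)p_{Folio}) ⇒ (35/36)p_{Folio} = 679/12, so p_{Folio} = 58.2.
Then p_{Quill} = 54.5 + (1/6)·58.2 = 64.2.

58.2, 64.2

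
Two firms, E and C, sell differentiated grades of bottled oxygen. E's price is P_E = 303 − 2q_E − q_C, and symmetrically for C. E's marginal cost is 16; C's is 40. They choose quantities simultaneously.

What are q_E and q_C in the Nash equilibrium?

Firm E's profit: π = q_E(303 − 2q_E − q_C) − 16q_E.
∂π/∂q_E = 287 − 4q_E − q_C = 0 ⇒ q_E = 71.75 − 0.25q_C.
Similarly q_C = 65.75 − 0.25q_E.
Substituting the second reaction function into the first: q_E = 71.75 − 0.25(65.75 − 0.25q_E), which gives 0.9375q_E = 55.3125 ⇒ q_E = 59.
Then q_C = 65.75 − 0.25·59 = 51.

59, 51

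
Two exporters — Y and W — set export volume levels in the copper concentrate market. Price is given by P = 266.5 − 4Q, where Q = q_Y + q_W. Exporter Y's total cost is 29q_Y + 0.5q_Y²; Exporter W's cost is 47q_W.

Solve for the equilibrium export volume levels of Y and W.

Exporter Y's profit: π = q_Y(266.5 − 4(q_Y + q_W)) − 29q_Y − 0.5q_Y².
∂π/∂q_Y = 237.5 − 9q_Y − 4q_W = 0, so q_Y = 475/18 − (4/9)q_W.
For W: ∂π/∂q_W = 219.5 − 8q_W − 4q_Y = 0 ⇒ q_W = 27.4375 − 0.5q_Y.
Plugging q_W into Y's best response: q_Y = 475/18 − (4/9)(27.4375 − 0.5q_Y) ⇒ (7/9)q_Y = 511/36, so q_Y = 18.25.
Then q_W = 27.4375 − 0.5·18.25 = 18.3125.

18.25, 18.3125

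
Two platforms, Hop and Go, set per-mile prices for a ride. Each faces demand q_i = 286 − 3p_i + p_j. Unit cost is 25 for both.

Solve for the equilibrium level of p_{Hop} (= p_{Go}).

Hop's profit: π = (p_{Hop} − 25)(286 − 3p_{Hop} + p_{Go}).
∂π/∂p_{Hop} = 361 − 6p_{Hop} + p_{Go} = 0 ⇒ p_{Hop} = 361/6 + (1/6)p_{Go}.
The game is symmetric, so in equilibrium p_{Go} = p_{Hop}: the reaction function gives (5/6)p_{Hop} = 361/6, hence p_{Hop} = 72.2.

72.2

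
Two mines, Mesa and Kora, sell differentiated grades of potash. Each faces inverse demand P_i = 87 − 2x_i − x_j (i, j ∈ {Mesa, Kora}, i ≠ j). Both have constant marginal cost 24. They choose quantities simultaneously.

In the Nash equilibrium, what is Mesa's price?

49.2

Mine Mesa's profit: π = x_{Mesa}(87 − 2x_{Mesa} − x_{Kora}) − 24x_{Mesa}.
∂π/∂x_{Mesa} = 63 − 4x_{Mesa} − x_{Kora} = 0 ⇒ x_{Mesa} = 15.75 − 0.25x_{Kora}.
Setting x_{Mesa} = x_{Kora} in the reaction function: x_{Mesa} = 15.75 − 0.25x_{Mesa}, so x_{Mesa} = 15.75 / 1.25 = 12.6.
P_{Mesa} = 87 − 2·12.6 − 12.6 = 49.2.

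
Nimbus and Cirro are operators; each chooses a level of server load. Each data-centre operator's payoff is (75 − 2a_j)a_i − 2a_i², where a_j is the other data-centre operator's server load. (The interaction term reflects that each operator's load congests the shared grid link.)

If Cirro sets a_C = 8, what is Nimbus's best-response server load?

Nimbus's payoff is (75 − 2a_C)a_N − 2a_N².
∂π/∂a_N = 75 − 2a_C − 4a_N = 0, so a_N = 18.75 − 0.5a_C.
At a_C = 8: a_N = 18.75 − 0.5·8 = 14.75.

14.75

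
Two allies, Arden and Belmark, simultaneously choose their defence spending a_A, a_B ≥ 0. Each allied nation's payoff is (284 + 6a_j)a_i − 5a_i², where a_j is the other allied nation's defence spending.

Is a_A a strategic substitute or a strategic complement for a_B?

Arden's payoff is (284 + 6a_B)a_A − 5a_A².
∂π/∂a_A = 284 + 6a_B − 10a_A = 0, so a_A = 28.4 + 0.6a_B.
The best-response slope da_A/da_B = 0.6 > 0: the reaction function is upward-sloping, so the choices are strategic complements.

strategic complements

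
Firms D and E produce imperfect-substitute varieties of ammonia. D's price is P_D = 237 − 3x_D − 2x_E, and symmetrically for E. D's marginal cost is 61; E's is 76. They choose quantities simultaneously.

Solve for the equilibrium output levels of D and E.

Firm D's profit: π = x_D(237 − 3x_D − 2x_E) − 61x_D.
∂π/∂x_D = 176 − 6x_D − 2x_E = 0 ⇒ x_D = 88/3 − (1/3)x_E.
Similarly x_E = 161/6 − (1/3)x_D.
Solving the two reaction functions simultaneously: (1 − (−1/3)(−1/3))x_D = 88/3 − (1/3)·(161/6), so (8/9)x_D = 367/18 and x_D = 22.9375.
Then x_E = 161/6 − (1/3)·22.9375 = 19.1875.

22.9375, 19.1875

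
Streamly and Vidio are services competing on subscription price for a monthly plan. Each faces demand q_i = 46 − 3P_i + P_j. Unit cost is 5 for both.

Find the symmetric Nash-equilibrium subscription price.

Streamly's profit: π = (P_{Streamly} − 5)(46 − 3P_{Streamly} + P_{Vidio}).
∂π/∂P_{Streamly} = 61 − 6P_{Streamly} + P_{Vidio} = 0 ⇒ P_{Streamly} = 61/6 + (1/6)P_{Vidio}.
By symmetry P_{Vidio} = P_{Streamly}; substituting into the reaction function, (5/6)P_{Streamly} = 61/6 and P_{Streamly} = 12.2.

12.2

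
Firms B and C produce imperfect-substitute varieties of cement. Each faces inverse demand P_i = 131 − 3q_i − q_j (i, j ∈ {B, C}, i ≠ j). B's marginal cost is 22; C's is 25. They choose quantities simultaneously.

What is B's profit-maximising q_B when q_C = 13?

Firm B's profit: π = q_B(131 − 3q_B − q_C) − 22q_B.
∂π/∂q_B = 109 − 6q_B − q_C = 0 ⇒ q_B = 109/6 − (1/6)q_C.
At q_C = 13: q_B = 109/6 − (1/6)·13 = 16.

16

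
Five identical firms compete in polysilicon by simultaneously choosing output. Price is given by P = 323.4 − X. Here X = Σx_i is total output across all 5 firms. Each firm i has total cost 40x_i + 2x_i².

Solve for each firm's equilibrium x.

28.34

A representative firm's profit is π_i = x_i(323.4 − X) − 40x_i − 2x_i², with X = x_i + Σ_{j≠i} x_j.
First-order condition: 283.4 − 6x_i − Σ_{j≠i} x_j = 0.
Imposing symmetry (x_j = x for all j) turns Σ_{j≠i} x_j into 4x, so 283.4 = 10x and x = 28.34.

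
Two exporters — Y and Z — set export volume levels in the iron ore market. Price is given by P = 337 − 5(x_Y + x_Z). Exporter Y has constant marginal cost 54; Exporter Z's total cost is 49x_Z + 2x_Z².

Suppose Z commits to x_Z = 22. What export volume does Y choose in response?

17.3

Exporter Y's profit: π = x_Y(337 − 5(x_Y + x_Z)) − 54x_Y.
∂π/∂x_Y = 283 − 10x_Y − 5x_Z = 0, so x_Y = 28.3 − 0.5x_Z.
At x_Z = 22: x_Y = 28.3 − 0.5·22 = 17.3.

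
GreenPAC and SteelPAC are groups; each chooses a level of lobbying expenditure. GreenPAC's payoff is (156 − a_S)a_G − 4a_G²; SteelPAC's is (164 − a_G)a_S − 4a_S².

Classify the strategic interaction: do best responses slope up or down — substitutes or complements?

Expanding GreenPAC's payoff: 156a_G − a_Sa_G − 4a_G².
∂π/∂a_G = 156 − a_S − 8a_G = 0, so a_G = 19.5 − 0.125a_S.
The best-response slope da_G/da_S = −0.125 < 0: the reaction function is downward-sloping, so the choices are strategic substitutes.

strategic substitutes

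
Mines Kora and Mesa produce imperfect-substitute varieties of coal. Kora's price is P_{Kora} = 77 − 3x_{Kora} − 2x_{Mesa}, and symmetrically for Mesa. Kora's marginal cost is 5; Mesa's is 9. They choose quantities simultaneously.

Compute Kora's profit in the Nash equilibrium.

256.6875

Mine Kora's profit: π = x_{Kora}(77 − 3x_{Kora} − 2x_{Mesa}) − 5x_{Kora}.
∂π/∂x_{Kora} = 72 − 6x_{Kora} − 2x_{Mesa} = 0 ⇒ x_{Kora} = 12 − (1/3)x_{Mesa}.
Similarly x_{Mesa} = 34/3 − (1/3)x_{Kora}.
Plugging x_{Mesa} into Kora's best response: x_{Kora} = 12 − (1/3)(34/3 − (1/3)x_{Kora}) ⇒ (8/9)x_{Kora} = 74/9, so x_{Kora} = 9.25.
Then x_{Mesa} = 34/3 − (1/3)·9.25 = 8.25.
P_{Kora} = 77 − 3·9.25 − 2·8.25 = 32.75.
Profit = (32.75 − 5)·9.25 = 256.6875.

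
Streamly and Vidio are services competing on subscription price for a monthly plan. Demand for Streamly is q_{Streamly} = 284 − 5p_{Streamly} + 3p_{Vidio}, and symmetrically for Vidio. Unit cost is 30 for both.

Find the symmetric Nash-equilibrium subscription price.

62

Streamly's profit: π = (p_{Streamly} − 30)(284 − 5p_{Streamly} + 3p_{Vidio}).
∂π/∂p_{Streamly} = 434 − 10p_{Streamly} + 3p_{Vidio} = 0 ⇒ p_{Streamly} = 43.4 + 0.3p_{Vidio}.
By symmetry p_{Vidio} = p_{Streamly}; substituting into the reaction function, 0.7p_{Streamly} = 43.4 and p_{Streamly} = 62.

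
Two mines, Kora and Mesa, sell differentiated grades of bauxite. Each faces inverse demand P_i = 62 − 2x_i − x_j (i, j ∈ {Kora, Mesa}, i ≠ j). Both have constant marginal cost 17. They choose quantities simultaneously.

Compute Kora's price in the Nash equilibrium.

Mine Kora's profit: π = x_{Kora}(62 − 2x_{Kora} − x_{Mesa}) − 17x_{Kora}.
∂π/∂x_{Kora} = 45 − 4x_{Kora} − x_{Mesa} = 0 ⇒ x_{Kora} = 11.25 − 0.25x_{Mesa}.
The game is symmetric, so in equilibrium x_{Mesa} = x_{Kora}: the reaction function gives 1.25x_{Kora} = 11.25, hence x_{Kora} = 9.
P_{Kora} = 62 − 2·9 − 9 = 35.

35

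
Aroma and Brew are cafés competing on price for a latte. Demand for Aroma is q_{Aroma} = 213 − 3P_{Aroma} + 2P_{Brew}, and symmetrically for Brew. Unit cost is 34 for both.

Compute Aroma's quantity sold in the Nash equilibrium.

Aroma's profit: π = (P_{Aroma} − 34)(213 − 3P_{Aroma} + 2P_{Brew}).
∂π/∂P_{Aroma} = 315 − 6P_{Aroma} + 2P_{Brew} = 0 ⇒ P_{Aroma} = 52.5 + (1/3)P_{Brew}.
Setting P_{Aroma} = P_{Brew} in the reaction function: P_{Aroma} = 52.5 + (1/3)P_{Aroma}, so P_{Aroma} = 52.5 / (2/3) = 78.75.
q_{Aroma} = 213 − 3·78.75 + 2·78.75 = 134.25.

134.25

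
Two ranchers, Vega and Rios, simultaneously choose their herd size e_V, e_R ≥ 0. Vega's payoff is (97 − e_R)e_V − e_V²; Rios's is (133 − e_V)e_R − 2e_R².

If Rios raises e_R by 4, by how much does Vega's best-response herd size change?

-2

Expanding Vega's payoff: 97e_V − e_Re_V − e_V².
∂π/∂e_V = 97 − e_R − 2e_V = 0, so e_V = 48.5 − 0.5e_R.
The reaction-function slope is −0.5, so a 4-unit rise in e_R moves e_V by −0.5 × 4 = −2. Vega's best response falls — the actions are strategic substitutes.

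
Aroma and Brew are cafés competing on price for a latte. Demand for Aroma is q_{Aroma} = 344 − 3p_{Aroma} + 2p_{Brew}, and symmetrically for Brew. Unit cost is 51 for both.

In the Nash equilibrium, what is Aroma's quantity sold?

219.75

Aroma's profit: π = (p_{Aroma} − 51)(344 − 3p_{Aroma} + 2p_{Brew}).
∂π/∂p_{Aroma} = 497 − 6p_{Aroma} + 2p_{Brew} = 0 ⇒ p_{Aroma} = 497/6 + (1/3)p_{Brew}.
By symmetry p_{Brew} = p_{Aroma}; substituting into the reaction function, (2/3)p_{Aroma} = 497/6 and p_{Aroma} = 124.25.
q_{Aroma} = 344 − 3·124.25 + 2·124.25 = 219.75.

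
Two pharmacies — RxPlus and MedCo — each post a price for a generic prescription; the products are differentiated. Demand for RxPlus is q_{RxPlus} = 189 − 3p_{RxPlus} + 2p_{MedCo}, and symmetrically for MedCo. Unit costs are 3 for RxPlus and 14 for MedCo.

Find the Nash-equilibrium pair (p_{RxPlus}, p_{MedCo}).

RxPlus's profit: π = (p_{RxPlus} − 3)(189 − 3p_{RxPlus} + 2p_{MedCo}).
∂π/∂p_{RxPlus} = 198 − 6p_{RxPlus} + 2p_{MedCo} = 0 ⇒ p_{RxPlus} = 33 + (1/3)p_{MedCo}.
Similarly p_{MedCo} = 38.5 + (1/3)p_{RxPlus}.
Substituting the second reaction function into the first: p_{RxPlus} = 33 + (1/3)(38.5 + (1/3)p_{RxPlus}), which gives (8/9)p_{RxPlus} = 275/6 ⇒ p_{RxPlus} = 51.5625.
Then p_{MedCo} = 38.5 + (1/3)·51.5625 = 55.6875.

51.5625, 55.6875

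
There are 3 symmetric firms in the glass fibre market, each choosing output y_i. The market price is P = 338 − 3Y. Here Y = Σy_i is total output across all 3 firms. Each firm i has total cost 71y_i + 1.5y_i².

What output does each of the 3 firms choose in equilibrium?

17.8

A representative firm's profit is π_i = y_i(338 − 3Y) − 71y_i − 1.5y_i², with Y = y_i + Σ_{j≠i} y_j.
First-order condition: 267 − 9y_i − 3Σ_{j≠i} y_j = 0.
Imposing symmetry (y_j = y for all j) turns Σ_{j≠i} y_j into 2y, so 267 = 15y and y = 17.8.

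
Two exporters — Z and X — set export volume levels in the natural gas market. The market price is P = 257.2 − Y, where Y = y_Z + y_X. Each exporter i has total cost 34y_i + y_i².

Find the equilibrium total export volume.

Exporter Z's profit: π = y_Z(257.2 − (y_Z + y_X)) − 34y_Z − y_Z².
∂π/∂y_Z = 223.2 − 4y_Z − y_X = 0, so y_Z = 55.8 − 0.25y_X.
Setting y_Z = y_X in the reaction function: y_Z = 55.8 − 0.25y_Z, so y_Z = 55.8 / 1.25 = 44.64.
Total export volume: 44.64 + 44.64 = 89.28.

89.28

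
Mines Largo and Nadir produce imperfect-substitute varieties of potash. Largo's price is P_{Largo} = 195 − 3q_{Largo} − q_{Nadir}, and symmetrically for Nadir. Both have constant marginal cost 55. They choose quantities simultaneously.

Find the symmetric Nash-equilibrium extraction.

Mine Largo's profit: π = q_{Largo}(195 − 3q_{Largo} − q_{Nadir}) − 55q_{Largo}.
∂π/∂q_{Largo} = 140 − 6q_{Largo} − q_{Nadir} = 0 ⇒ q_{Largo} = 70/3 − (1/6)q_{Nadir}.
By symmetry q_{Nadir} = q_{Largo}; substituting into the reaction function, (7/6)q_{Largo} = 70/3 and q_{Largo} = 20.

20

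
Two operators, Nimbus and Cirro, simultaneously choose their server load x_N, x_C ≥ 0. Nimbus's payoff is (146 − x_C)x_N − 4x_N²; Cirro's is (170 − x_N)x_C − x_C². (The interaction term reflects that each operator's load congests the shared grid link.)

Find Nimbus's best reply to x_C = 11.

Expanding Nimbus's payoff: 146x_N − x_Cx_N − 4x_N².
∂π/∂x_N = 146 − x_C − 8x_N = 0, so x_N = 18.25 − 0.125x_C.
At x_C = 11: x_N = 18.25 − 0.125·11 = 16.875.

16.875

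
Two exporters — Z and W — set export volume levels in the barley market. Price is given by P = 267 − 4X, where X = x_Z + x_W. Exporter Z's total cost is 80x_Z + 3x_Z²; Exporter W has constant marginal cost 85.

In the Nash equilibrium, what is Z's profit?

448

Exporter Z's profit: π = x_Z(267 − 4(x_Z + x_W)) − 80x_Z − 3x_Z².
∂π/∂x_Z = 187 − 14x_Z − 4x_W = 0, so x_Z = 187/14 − (2/7)x_W.
For W: ∂π/∂x_W = 182 − 8x_W − 4x_Z = 0 ⇒ x_W = 22.75 − 0.5x_Z.
Substituting the second reaction function into the first: x_Z = 187/14 − (2/7)(22.75 − 0.5x_Z), which gives (6/7)x_Z = 48/7 ⇒ x_Z = 8.
Then x_W = 22.75 − 0.5·8 = 18.75.
Price P = 267 − 4·26.75 = 160.
Z's profit: (160 − 80)·8 − 3(8)² = 448.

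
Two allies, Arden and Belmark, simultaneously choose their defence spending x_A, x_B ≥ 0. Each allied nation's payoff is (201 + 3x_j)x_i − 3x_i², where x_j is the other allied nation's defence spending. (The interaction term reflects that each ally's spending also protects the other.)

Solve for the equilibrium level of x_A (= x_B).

Arden's payoff is (201 + 3x_B)x_A − 3x_A².
∂π/∂x_A = 201 + 3x_B − 6x_A = 0, so x_A = 33.5 + 0.5x_B.
Setting x_A = x_B in the reaction function: x_A = 33.5 + 0.5x_A, so x_A = 33.5 / 0.5 = 67.

67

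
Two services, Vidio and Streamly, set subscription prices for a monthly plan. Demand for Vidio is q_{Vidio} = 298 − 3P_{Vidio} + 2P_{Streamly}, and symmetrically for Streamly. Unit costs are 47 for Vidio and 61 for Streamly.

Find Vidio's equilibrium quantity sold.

Vidio's profit: π = (P_{Vidio} − 47)(298 − 3P_{Vidio} + 2P_{Streamly}).
∂π/∂P_{Vidio} = 439 − 6P_{Vidio} + 2P_{Streamly} = 0 ⇒ P_{Vidio} = 439/6 + (1/3)P_{Streamly}.
Similarly P_{Streamly} = 481/6 + (1/3)P_{Vidio}.
Substituting the second reaction function into the first: P_{Vidio} = 439/6 + (1/3)(481/6 + (1/3)P_{Vidio}), which gives (8/9)P_{Vidio} = 899/9 ⇒ P_{Vidio} = 112.375.
Then P_{Streamly} = 481/6 + (1/3)·112.375 = 117.625.
q_{Vidio} = 298 − 3·112.375 + 2·117.625 = 196.125.

196.125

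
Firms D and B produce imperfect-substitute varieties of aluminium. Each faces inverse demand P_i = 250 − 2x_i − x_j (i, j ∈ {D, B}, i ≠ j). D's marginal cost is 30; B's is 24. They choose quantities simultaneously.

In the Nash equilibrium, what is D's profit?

3801.92

Firm D's profit: π = x_D(250 − 2x_D − x_B) − 30x_D.
∂π/∂x_D = 220 − 4x_D − x_B = 0 ⇒ x_D = 55 − 0.25x_B.
Similarly x_B = 56.5 − 0.25x_D.
Plugging x_B into D's best response: x_D = 55 − 0.25(56.5 − 0.25x_D) ⇒ 0.9375x_D = 40.875, so x_D = 43.6.
Then x_B = 56.5 − 0.25·43.6 = 45.6.
P_D = 250 − 2·43.6 − 45.6 = 117.2.
Profit = (117.2 − 30)·43.6 = 3801.92.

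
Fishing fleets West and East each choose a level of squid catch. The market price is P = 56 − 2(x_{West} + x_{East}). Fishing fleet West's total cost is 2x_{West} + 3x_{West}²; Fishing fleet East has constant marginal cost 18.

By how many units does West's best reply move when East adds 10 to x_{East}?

Fishing fleet West's profit: π = x_{West}(56 − 2(x_{West} + x_{East})) − 2x_{West} − 3x_{West}².
∂π/∂x_{West} = 54 − 10x_{West} − 2x_{East} = 0, so x_{West} = 5.4 − 0.2x_{East}.
The reaction-function slope is −0.2, so a 10-unit rise in x_{East} moves x_{West} by −0.2 × 10 = −2. West's best response falls — the actions are strategic substitutes.

-2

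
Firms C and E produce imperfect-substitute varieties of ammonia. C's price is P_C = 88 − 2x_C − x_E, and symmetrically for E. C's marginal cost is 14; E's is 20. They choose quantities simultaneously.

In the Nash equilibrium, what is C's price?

44.4

Firm C's profit: π = x_C(88 − 2x_C − x_E) − 14x_C.
∂π/∂x_C = 74 − 4x_C − x_E = 0 ⇒ x_C = 18.5 − 0.25x_E.
Similarly x_E = 17 − 0.25x_C.
Solving the two reaction functions simultaneously: (1 − (−0.25)(−0.25))x_C = 18.5 − 0.25·17, so 0.9375x_C = 14.25 and x_C = 15.2.
Then x_E = 17 − 0.25·15.2 = 13.2.
P_C = 88 − 2·15.2 − 13.2 = 44.4.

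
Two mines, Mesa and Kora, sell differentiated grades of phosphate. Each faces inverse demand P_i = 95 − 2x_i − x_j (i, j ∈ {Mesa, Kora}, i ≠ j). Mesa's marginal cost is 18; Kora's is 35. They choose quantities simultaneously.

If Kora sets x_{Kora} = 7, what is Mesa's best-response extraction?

Mine Mesa's profit: π = x_{Mesa}(95 − 2x_{Mesa} − x_{Kora}) − 18x_{Mesa}.
∂π/∂x_{Mesa} = 77 − 4x_{Mesa} − x_{Kora} = 0 ⇒ x_{Mesa} = 19.25 − 0.25x_{Kora}.
At x_{Kora} = 7: x_{Mesa} = 19.25 − 0.25·7 = 17.5.

17.5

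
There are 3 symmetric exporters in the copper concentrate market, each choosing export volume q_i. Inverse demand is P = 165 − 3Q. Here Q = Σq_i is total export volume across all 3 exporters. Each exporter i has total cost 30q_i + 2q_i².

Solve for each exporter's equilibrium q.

8.4375

A representative exporter's profit is π_i = q_i(165 − 3Q) − 30q_i − 2q_i², with Q = q_i + Σ_{j≠i} q_j.
First-order condition: 135 − 10q_i − 3Σ_{j≠i} q_j = 0.
With identical exporters, set every q_j = q: then 135 − 10q − 6q = 0, i.e. q = 135/16 = 8.4375.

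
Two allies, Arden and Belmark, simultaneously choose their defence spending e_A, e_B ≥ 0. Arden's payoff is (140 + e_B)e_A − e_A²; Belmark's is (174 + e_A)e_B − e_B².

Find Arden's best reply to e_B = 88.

Expanding Arden's payoff: 140e_A + e_Be_A − e_A².
∂π/∂e_A = 140 + e_B − 2e_A = 0, so e_A = 70 + 0.5e_B.
At e_B = 88: e_A = 70 + 0.5·88 = 114.

114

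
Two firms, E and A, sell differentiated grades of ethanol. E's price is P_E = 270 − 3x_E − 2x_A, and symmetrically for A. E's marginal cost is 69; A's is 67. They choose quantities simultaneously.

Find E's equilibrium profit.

Firm E's profit: π = x_E(270 − 3x_E − 2x_A) − 69x_E.
∂π/∂x_E = 201 − 6x_E − 2x_A = 0 ⇒ x_E = 33.5 − (1/3)x_A.
Similarly x_A = 203/6 − (1/3)x_E.
Solving the two reaction functions simultaneously: (1 − (−1/3)(−1/3))x_E = 33.5 − (1/3)·(203/6), so (8/9)x_E = 200/9 and x_E = 25.
Then x_A = 203/6 − (1/3)·25 = 25.5.
P_E = 270 − 3·25 − 2·25.5 = 144.
Profit = (144 − 69)·25 = 1875.

1875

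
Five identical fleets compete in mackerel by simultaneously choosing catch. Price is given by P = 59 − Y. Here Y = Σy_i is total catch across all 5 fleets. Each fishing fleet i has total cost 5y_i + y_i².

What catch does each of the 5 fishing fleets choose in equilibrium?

6.75

A representative fishing fleet's profit is π_i = y_i(59 − Y) − 5y_i − y_i², with Y = y_i + Σ_{j≠i} y_j.
First-order condition: 54 − 4y_i − Σ_{j≠i} y_j = 0.
In a symmetric equilibrium every fishing fleet chooses the same y, so Σ_{j≠i} y_j = 4y. The condition becomes 54 − 8y = 0, giving y = 54/8 = 6.75.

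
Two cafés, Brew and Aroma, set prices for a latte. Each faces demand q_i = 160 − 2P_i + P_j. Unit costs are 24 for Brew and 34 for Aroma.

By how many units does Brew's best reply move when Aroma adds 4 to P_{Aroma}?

Brew's profit: π = (P_{Brew} − 24)(160 − 2P_{Brew} + P_{Aroma}).
∂π/∂P_{Brew} = 208 − 4P_{Brew} + P_{Aroma} = 0 ⇒ P_{Brew} = 52 + 0.25P_{Aroma}.
The reaction-function slope is 0.25, so a 4-unit rise in P_{Aroma} moves P_{Brew} by 0.25 × 4 = 1. Brew's best response rises — the actions are strategic complements.

1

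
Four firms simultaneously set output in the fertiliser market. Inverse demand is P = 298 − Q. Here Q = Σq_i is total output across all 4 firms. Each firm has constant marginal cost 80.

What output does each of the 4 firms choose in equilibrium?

43.6

A representative firm's profit is π_i = q_i(298 − Q) − 80q_i, with Q = q_i + Σ_{j≠i} q_j.
First-order condition: 218 − 2q_i − Σ_{j≠i} q_j = 0.
Imposing symmetry (q_j = q for all j) turns Σ_{j≠i} q_j into 3q, so 218 = 5q and q = 43.6.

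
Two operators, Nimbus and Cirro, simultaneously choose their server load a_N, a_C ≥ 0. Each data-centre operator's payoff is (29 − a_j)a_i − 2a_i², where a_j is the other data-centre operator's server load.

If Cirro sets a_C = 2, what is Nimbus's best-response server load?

6.75

Nimbus's payoff is (29 − a_C)a_N − 2a_N².
∂π/∂a_N = 29 − a_C − 4a_N = 0, so a_N = 7.25 − 0.25a_C.
At a_C = 2: a_N = 7.25 − 0.25·2 = 6.75.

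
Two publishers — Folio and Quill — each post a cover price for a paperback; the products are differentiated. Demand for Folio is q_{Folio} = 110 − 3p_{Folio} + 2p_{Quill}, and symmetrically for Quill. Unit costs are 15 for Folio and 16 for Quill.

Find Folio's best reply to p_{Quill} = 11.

Folio's profit: π = (p_{Folio} − 15)(110 − 3p_{Folio} + 2p_{Quill}).
∂π/∂p_{Folio} = 155 − 6p_{Folio} + 2p_{Quill} = 0 ⇒ p_{Folio} = 155/6 + (1/3)p_{Quill}.
At p_{Quill} = 11: p_{Folio} = 155/6 + (1/3)·11 = 29.5.

29.5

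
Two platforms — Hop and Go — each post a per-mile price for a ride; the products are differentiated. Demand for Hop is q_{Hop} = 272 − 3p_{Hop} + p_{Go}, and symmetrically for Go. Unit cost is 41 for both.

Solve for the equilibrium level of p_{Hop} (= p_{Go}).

Hop's profit: π = (p_{Hop} − 41)(272 − 3p_{Hop} + p_{Go}).
∂π/∂p_{Hop} = 395 − 6p_{Hop} + p_{Go} = 0 ⇒ p_{Hop} = 395/6 + (1/6)p_{Go}.
Setting p_{Hop} = p_{Go} in the reaction function: p_{Hop} = 395/6 + (1/6)p_{Hop}, so p_{Hop} = (395/6) / (5/6) = 79.

79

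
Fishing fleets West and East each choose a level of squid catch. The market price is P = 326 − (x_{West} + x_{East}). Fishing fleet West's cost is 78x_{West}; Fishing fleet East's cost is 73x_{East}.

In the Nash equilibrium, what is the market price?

159

Fishing fleet West's profit: π = x_{West}(326 − (x_{West} + x_{East})) − 78x_{West}.
∂π/∂x_{West} = 248 − 2x_{West} − x_{East} = 0, so x_{West} = 124 − 0.5x_{East}.
By the same steps for East: x_{East} = 126.5 − 0.5x_{West}.
Solving the two reaction functions simultaneously: (1 − (−0.5)(−0.5))x_{West} = 124 − 0.5·126.5, so 0.75x_{West} = 60.75 and x_{West} = 81.
Then x_{East} = 126.5 − 0.5·81 = 86.
Equilibrium price: P = 326 − 167 = 159.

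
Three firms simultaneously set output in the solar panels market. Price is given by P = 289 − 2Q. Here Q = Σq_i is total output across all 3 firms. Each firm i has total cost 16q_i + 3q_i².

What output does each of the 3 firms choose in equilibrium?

A representative firm's profit is π_i = q_i(289 − 2Q) − 16q_i − 3q_i², with Q = q_i + Σ_{j≠i} q_j.
First-order condition: 273 − 10q_i − 2Σ_{j≠i} q_j = 0.
In a symmetric equilibrium every firm chooses the same q, so Σ_{j≠i} q_j = 2q. The condition becomes 273 − 14q = 0, giving q = 273/14 = 19.5.

19.5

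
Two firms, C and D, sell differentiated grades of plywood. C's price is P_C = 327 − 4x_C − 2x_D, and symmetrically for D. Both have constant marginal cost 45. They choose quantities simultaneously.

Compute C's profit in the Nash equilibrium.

Firm C's profit: π = x_C(327 − 4x_C − 2x_D) − 45x_C.
∂π/∂x_C = 282 − 8x_C − 2x_D = 0 ⇒ x_C = 35.25 − 0.25x_D.
Setting x_C = x_D in the reaction function: x_C = 35.25 − 0.25x_C, so x_C = 35.25 / 1.25 = 28.2.
P_C = 327 − 4·28.2 − 2·28.2 = 157.8.
Profit = (157.8 − 45)·28.2 = 3180.96.

3180.96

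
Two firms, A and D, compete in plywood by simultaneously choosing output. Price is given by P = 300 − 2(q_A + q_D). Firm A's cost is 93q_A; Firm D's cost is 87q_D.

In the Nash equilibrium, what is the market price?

Firm A's profit: π = q_A(300 − 2(q_A + q_D)) − 93q_A.
∂π/∂q_A = 207 − 4q_A − 2q_D = 0, so q_A = 51.75 − 0.5q_D.
By the same steps for D: q_D = 53.25 − 0.5q_A.
Solving the two reaction functions simultaneously: (1 − (−0.5)(−0.5))q_A = 51.75 − 0.5·53.25, so 0.75q_A = 25.125 and q_A = 33.5.
Then q_D = 53.25 − 0.5·33.5 = 36.5.
Equilibrium price: P = 300 − 2·70 = 160.

160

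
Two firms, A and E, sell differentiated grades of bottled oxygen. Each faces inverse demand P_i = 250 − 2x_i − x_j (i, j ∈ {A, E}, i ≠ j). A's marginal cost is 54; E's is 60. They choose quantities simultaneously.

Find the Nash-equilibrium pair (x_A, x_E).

39.6, 37.6

Firm A's profit: π = x_A(250 − 2x_A − x_E) − 54x_A.
∂π/∂x_A = 196 − 4x_A − x_E = 0 ⇒ x_A = 49 − 0.25x_E.
Similarly x_E = 47.5 − 0.25x_A.
Plugging x_E into A's best response: x_A = 49 − 0.25(47.5 − 0.25x_A) ⇒ 0.9375x_A = 37.125, so x_A = 39.6.
Then x_E = 47.5 − 0.25·39.6 = 37.6.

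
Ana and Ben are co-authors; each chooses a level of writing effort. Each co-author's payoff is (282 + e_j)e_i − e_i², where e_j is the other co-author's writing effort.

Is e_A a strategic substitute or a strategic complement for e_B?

strategic complements

Ana's payoff is (282 + e_B)e_A − e_A².
∂π/∂e_A = 282 + e_B − 2e_A = 0, so e_A = 141 + 0.5e_B.
The best-response slope de_A/de_B = 0.5 > 0: the reaction function is upward-sloping, so the choices are strategic complements.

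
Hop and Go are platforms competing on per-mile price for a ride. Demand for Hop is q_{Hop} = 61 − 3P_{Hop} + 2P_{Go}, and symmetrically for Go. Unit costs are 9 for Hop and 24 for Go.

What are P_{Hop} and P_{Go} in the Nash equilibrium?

24.8125, 30.4375

Hop's profit: π = (P_{Hop} − 9)(61 − 3P_{Hop} + 2P_{Go}).
∂π/∂P_{Hop} = 88 − 6P_{Hop} + 2P_{Go} = 0 ⇒ P_{Hop} = 44/3 + (1/3)P_{Go}.
Similarly P_{Go} = 133/6 + (1/3)P_{Hop}.
Solving the two reaction functions simultaneously: (1 − (1/3)(1/3))P_{Hop} = 44/3 + (1/3)·(133/6), so (8/9)P_{Hop} = 397/18 and P_{Hop} = 24.8125.
Then P_{Go} = 133/6 + (1/3)·24.8125 = 30.4375.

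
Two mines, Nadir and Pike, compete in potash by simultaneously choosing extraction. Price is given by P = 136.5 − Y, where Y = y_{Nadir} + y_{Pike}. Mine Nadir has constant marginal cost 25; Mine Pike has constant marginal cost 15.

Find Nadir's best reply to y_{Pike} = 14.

48.75

Mine Nadir's profit: π = y_{Nadir}(136.5 − (y_{Nadir} + y_{Pike})) − 25y_{Nadir}.
∂π/∂y_{Nadir} = 111.5 − 2y_{Nadir} − y_{Pike} = 0, so y_{Nadir} = 55.75 − 0.5y_{Pike}.
At y_{Pike} = 14: y_{Nadir} = 55.75 − 0.5·14 = 48.75.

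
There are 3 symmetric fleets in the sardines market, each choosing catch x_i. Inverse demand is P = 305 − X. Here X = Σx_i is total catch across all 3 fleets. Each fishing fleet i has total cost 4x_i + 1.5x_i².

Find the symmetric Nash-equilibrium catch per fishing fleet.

A representative fishing fleet's profit is π_i = x_i(305 − X) − 4x_i − 1.5x_i², with X = x_i + Σ_{j≠i} x_j.
First-order condition: 301 − 5x_i − Σ_{j≠i} x_j = 0.
With identical fishing fleets, set every x_j = x: then 301 − 5x − 2x = 0, i.e. x = 301/7 = 43.

43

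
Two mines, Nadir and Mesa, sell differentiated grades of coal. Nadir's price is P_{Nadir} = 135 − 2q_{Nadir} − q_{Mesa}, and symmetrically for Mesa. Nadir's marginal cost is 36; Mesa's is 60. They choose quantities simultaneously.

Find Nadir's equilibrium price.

78.8

Mine Nadir's profit: π = q_{Nadir}(135 − 2q_{Nadir} − q_{Mesa}) − 36q_{Nadir}.
∂π/∂q_{Nadir} = 99 − 4q_{Nadir} − q_{Mesa} = 0 ⇒ q_{Nadir} = 24.75 − 0.25q_{Mesa}.
Similarly q_{Mesa} = 18.75 − 0.25q_{Nadir}.
Substituting the second reaction function into the first: q_{Nadir} = 24.75 − 0.25(18.75 − 0.25q_{Nadir}), which gives 0.9375q_{Nadir} = 20.0625 ⇒ q_{Nadir} = 21.4.
Then q_{Mesa} = 18.75 − 0.25·21.4 = 13.4.
P_{Nadir} = 135 − 2·21.4 − 13.4 = 78.8.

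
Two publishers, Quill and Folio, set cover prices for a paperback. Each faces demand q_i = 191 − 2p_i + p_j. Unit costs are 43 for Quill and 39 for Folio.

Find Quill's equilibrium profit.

Quill's profit: π = (p_{Quill} − 43)(191 − 2p_{Quill} + p_{Folio}).
∂π/∂p_{Quill} = 277 − 4p_{Quill} + p_{Folio} = 0 ⇒ p_{Quill} = 69.25 + 0.25p_{Folio}.
Similarly p_{Folio} = 67.25 + 0.25p_{Quill}.
Substituting the second reaction function into the first: p_{Quill} = 69.25 + 0.25(67.25 + 0.25p_{Quill}), which gives 0.9375p_{Quill} = 86.0625 ⇒ p_{Quill} = 91.8.
Then p_{Folio} = 67.25 + 0.25·91.8 = 90.2.
q_{Quill} = 191 − 2·91.8 + 90.2 = 97.6.
Profit = (91.8 − 43)·97.6 = 4762.88.

4762.88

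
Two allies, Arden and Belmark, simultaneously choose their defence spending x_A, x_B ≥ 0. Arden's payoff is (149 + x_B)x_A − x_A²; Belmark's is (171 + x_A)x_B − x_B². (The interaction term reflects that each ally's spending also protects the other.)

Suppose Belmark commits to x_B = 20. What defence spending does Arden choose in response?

Expanding Arden's payoff: 149x_A + x_Bx_A − x_A².
∂π/∂x_A = 149 + x_B − 2x_A = 0, so x_A = 74.5 + 0.5x_B.
At x_B = 20: x_A = 74.5 + 0.5·20 = 84.5.

84.5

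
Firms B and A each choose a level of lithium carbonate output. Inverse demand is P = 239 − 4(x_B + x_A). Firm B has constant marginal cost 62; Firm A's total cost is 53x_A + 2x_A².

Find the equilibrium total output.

27

Firm B's profit: π = x_B(239 − 4(x_B + x_A)) − 62x_B.
∂π/∂x_B = 177 − 8x_B − 4x_A = 0, so x_B = 22.125 − 0.5x_A.
For A: ∂π/∂x_A = 186 − 12x_A − 4x_B = 0 ⇒ x_A = 15.5 − (1/3)x_B.
Plugging x_A into B's best response: x_B = 22.125 − 0.5(15.5 − (1/3)x_B) ⇒ (5/6)x_B = 14.375, so x_B = 17.25.
Then x_A = 15.5 − (1/3)·17.25 = 9.75.
Total output: 17.25 + 9.75 = 27.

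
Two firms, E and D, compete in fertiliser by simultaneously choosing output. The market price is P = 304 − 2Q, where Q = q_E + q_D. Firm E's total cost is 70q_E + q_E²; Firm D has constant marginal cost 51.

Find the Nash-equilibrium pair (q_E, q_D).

Firm E's profit: π = q_E(304 − 2(q_E + q_D)) − 70q_E − q_E².
∂π/∂q_E = 234 − 6q_E − 2q_D = 0, so q_E = 39 − (1/3)q_D.
For D: ∂π/∂q_D = 253 − 4q_D − 2q_E = 0 ⇒ q_D = 63.25 − 0.5q_E.
Solving the two reaction functions simultaneously: (1 − (−1/3)(−0.5))q_E = 39 − (1/3)·63.25, so (5/6)q_E = 215/12 and q_E = 21.5.
Then q_D = 63.25 − 0.5·21.5 = 52.5.

21.5, 52.5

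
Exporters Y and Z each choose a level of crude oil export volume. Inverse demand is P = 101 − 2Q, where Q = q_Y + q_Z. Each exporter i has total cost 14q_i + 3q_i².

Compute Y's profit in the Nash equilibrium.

262.8125

Exporter Y's profit: π = q_Y(101 − 2(q_Y + q_Z)) − 14q_Y − 3q_Y².
∂π/∂q_Y = 87 − 10q_Y − 2q_Z = 0, so q_Y = 8.7 − 0.2q_Z.
Setting q_Y = q_Z in the reaction function: q_Y = 8.7 − 0.2q_Y, so q_Y = 8.7 / 1.2 = 7.25.
Price P = 101 − 2·14.5 = 72.
Y's profit: (72 − 14)·7.25 − 3(7.25)² = 262.8125.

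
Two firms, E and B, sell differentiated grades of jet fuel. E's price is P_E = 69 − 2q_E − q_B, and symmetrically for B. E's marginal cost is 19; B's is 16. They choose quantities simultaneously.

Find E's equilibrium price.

Firm E's profit: π = q_E(69 − 2q_E − q_B) − 19q_E.
∂π/∂q_E = 50 − 4q_E − q_B = 0 ⇒ q_E = 12.5 − 0.25q_B.
Similarly q_B = 13.25 − 0.25q_E.
Plugging q_B into E's best response: q_E = 12.5 − 0.25(13.25 − 0.25q_E) ⇒ 0.9375q_E = 9.1875, so q_E = 9.8.
Then q_B = 13.25 − 0.25·9.8 = 10.8.
P_E = 69 − 2·9.8 − 10.8 = 38.6.

38.6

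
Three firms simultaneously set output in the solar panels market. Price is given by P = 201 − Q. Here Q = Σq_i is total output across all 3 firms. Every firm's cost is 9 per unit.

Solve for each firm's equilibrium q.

48

A representative firm's profit is π_i = q_i(201 − Q) − 9q_i, with Q = q_i + Σ_{j≠i} q_j.
First-order condition: 192 − 2q_i − Σ_{j≠i} q_j = 0.
In a symmetric equilibrium every firm chooses the same q, so Σ_{j≠i} q_j = 2q. The condition becomes 192 − 4q = 0, giving q = 192/4 = 48.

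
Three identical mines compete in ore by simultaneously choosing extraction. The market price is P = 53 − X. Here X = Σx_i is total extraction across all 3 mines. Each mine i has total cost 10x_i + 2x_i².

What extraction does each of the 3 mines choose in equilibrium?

5.375

A representative mine's profit is π_i = x_i(53 − X) − 10x_i − 2x_i², with X = x_i + Σ_{j≠i} x_j.
First-order condition: 43 − 6x_i − Σ_{j≠i} x_j = 0.
In a symmetric equilibrium every mine chooses the same x, so Σ_{j≠i} x_j = 2x. The condition becomes 43 − 8x = 0, giving x = 43/8 = 5.375.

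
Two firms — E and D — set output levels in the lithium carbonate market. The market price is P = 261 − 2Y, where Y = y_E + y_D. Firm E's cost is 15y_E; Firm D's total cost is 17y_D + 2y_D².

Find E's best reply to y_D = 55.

34

Firm E's profit: π = y_E(261 − 2(y_E + y_D)) − 15y_E.
∂π/∂y_E = 246 − 4y_E − 2y_D = 0, so y_E = 61.5 − 0.5y_D.
At y_D = 55: y_E = 61.5 − 0.5·55 = 34.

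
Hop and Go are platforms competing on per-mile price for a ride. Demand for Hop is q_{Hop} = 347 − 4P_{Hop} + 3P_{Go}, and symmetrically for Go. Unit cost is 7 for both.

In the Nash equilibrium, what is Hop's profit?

Hop's profit: π = (P_{Hop} − 7)(347 − 4P_{Hop} + 3P_{Go}).
∂π/∂P_{Hop} = 375 − 8P_{Hop} + 3P_{Go} = 0 ⇒ P_{Hop} = 46.875 + 0.375P_{Go}.
By symmetry P_{Go} = P_{Hop}; substituting into the reaction function, 0.625P_{Hop} = 46.875 and P_{Hop} = 75.
q_{Hop} = 347 − 4·75 + 3·75 = 272.
Profit = (75 − 7)·272 = 18496.

18496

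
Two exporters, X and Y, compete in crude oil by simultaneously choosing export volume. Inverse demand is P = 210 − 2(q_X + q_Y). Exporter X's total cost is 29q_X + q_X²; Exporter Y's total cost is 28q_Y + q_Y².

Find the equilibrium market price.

Exporter X's profit: π = q_X(210 − 2(q_X + q_Y)) − 29q_X − q_X².
∂π/∂q_X = 181 − 6q_X − 2q_Y = 0, so q_X = 181/6 − (1/3)q_Y.
By the same steps for Y: q_Y = 91/3 − (1/3)q_X.
Solving the two reaction functions simultaneously: (1 − (−1/3)(−1/3))q_X = 181/6 − (1/3)·(91/3), so (8/9)q_X = 361/18 and q_X = 22.5625.
Then q_Y = 91/3 − (1/3)·22.5625 = 22.8125.
Equilibrium price: P = 210 − 2·45.375 = 119.25.

119.25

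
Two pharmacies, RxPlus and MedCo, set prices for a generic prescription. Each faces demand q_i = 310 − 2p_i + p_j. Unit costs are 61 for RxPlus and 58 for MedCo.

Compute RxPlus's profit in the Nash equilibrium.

13645.52

RxPlus's profit: π = (p_{RxPlus} − 61)(310 − 2p_{RxPlus} + p_{MedCo}).
∂π/∂p_{RxPlus} = 432 − 4p_{RxPlus} + p_{MedCo} = 0 ⇒ p_{RxPlus} = 108 + 0.25p_{MedCo}.
Similarly p_{MedCo} = 106.5 + 0.25p_{RxPlus}.
Plugging p_{MedCo} into RxPlus's best response: p_{RxPlus} = 108 + 0.25(106.5 + 0.25p_{RxPlus}) ⇒ 0.9375p_{RxPlus} = 134.625, so p_{RxPlus} = 143.6.
Then p_{MedCo} = 106.5 + 0.25·143.6 = 142.4.
q_{RxPlus} = 310 − 2·143.6 + 142.4 = 165.2.
Profit = (143.6 − 61)·165.2 = 13645.52.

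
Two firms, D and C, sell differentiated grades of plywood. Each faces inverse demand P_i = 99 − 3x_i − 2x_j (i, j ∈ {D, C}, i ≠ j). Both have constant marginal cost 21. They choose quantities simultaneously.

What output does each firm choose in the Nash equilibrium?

9.75

Firm D's profit: π = x_D(99 − 3x_D − 2x_C) − 21x_D.
∂π/∂x_D = 78 − 6x_D − 2x_C = 0 ⇒ x_D = 13 − (1/3)x_C.
The game is symmetric, so in equilibrium x_C = x_D: the reaction function gives (4/3)x_D = 13, hence x_D = 9.75.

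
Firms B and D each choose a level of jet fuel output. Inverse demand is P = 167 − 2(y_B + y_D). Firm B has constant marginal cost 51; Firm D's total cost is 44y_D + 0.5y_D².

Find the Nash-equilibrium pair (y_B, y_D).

20.875, 16.25

Firm B's profit: π = y_B(167 − 2(y_B + y_D)) − 51y_B.
∂π/∂y_B = 116 − 4y_B − 2y_D = 0, so y_B = 29 − 0.5y_D.
For D: ∂π/∂y_D = 123 − 5y_D − 2y_B = 0 ⇒ y_D = 24.6 − 0.4y_B.
Substituting the second reaction function into the first: y_B = 29 − 0.5(24.6 − 0.4y_B), which gives 0.8y_B = 16.7 ⇒ y_B = 20.875.
Then y_D = 24.6 − 0.4·20.875 = 16.25.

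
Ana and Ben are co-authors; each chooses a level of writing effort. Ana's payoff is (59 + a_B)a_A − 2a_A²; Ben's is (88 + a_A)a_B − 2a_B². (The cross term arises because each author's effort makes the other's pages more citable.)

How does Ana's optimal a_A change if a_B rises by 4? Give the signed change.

Expanding Ana's payoff: 59a_A + a_Ba_A − 2a_A².
∂π/∂a_A = 59 + a_B − 4a_A = 0, so a_A = 14.75 + 0.25a_B.
The reaction-function slope is 0.25, so a 4-unit rise in a_B moves a_A by 0.25 × 4 = 1. Ana's best response rises — the actions are strategic complements.

1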